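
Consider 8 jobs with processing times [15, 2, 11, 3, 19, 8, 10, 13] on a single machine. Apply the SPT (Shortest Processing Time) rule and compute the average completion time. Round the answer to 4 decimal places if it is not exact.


Sort jobs by processing time (SPT order): [2, 3, 8, 10, 11, 13, 15, 19]
Compute completion times sequentially:
  Job 1: processing = 2, completes at 2
  Job 2: processing = 3, completes at 5
  Job 3: processing = 8, completes at 13
  Job 4: processing = 10, completes at 23
  Job 5: processing = 11, completes at 34
  Job 6: processing = 13, completes at 47
  Job 7: processing = 15, completes at 62
  Job 8: processing = 19, completes at 81
Sum of completion times = 267
Average completion time = 267/8 = 33.375

33.375


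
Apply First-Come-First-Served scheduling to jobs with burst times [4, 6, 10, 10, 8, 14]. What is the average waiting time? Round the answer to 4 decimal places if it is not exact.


FCFS order (as given): [4, 6, 10, 10, 8, 14]
Waiting times:
  Job 1: wait = 0
  Job 2: wait = 4
  Job 3: wait = 10
  Job 4: wait = 20
  Job 5: wait = 30
  Job 6: wait = 38
Sum of waiting times = 102
Average waiting time = 102/6 = 17.0

17.0


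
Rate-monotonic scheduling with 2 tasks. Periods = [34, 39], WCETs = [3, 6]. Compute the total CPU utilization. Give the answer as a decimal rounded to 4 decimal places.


Compute individual utilizations (exact fractions):
  Task 1: C/T = 3/34 (approx. 0.0882)
  Task 2: C/T = 6/39 = 2/13 (approx. 0.1538)
Total utilization U = 3/34 + 2/13 = 107/442
Rounded to 4 decimal places: U = 0.2421
RM (Liu & Layland) bound for 2 tasks = 0.828427; compare with U = 107/442 (approx. 0.242081)
U <= bound, so schedulable by RM sufficient condition.

0.2421


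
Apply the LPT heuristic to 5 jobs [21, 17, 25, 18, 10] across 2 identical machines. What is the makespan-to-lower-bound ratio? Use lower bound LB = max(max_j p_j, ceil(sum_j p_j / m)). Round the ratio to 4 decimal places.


LPT order: [25, 21, 18, 17, 10]
Machine loads after assignment: [42, 49]
LPT makespan = 49
Lower bound = max(max_job, ceil(total/2)) = max(25, 46) = 46
Ratio = 49 / 46 = 1.0652

1.0652


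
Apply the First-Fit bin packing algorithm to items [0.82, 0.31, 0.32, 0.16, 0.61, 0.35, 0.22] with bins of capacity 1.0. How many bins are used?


Place items sequentially using First-Fit:
  Item 0.82 -> new Bin 1
  Item 0.31 -> new Bin 2
  Item 0.32 -> Bin 2 (now 0.63)
  Item 0.16 -> Bin 1 (now 0.98)
  Item 0.61 -> new Bin 3
  Item 0.35 -> Bin 2 (now 0.98)
  Item 0.22 -> Bin 3 (now 0.83)
Total bins used = 3

3


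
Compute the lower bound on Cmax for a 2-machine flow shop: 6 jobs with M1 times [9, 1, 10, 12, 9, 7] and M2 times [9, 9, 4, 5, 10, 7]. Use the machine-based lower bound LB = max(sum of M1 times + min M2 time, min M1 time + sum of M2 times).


LB1 = sum(M1 times) + min(M2 times) = 48 + 4 = 52
LB2 = min(M1 times) + sum(M2 times) = 1 + 44 = 45
Lower bound = max(LB1, LB2) = max(52, 45) = 52

52


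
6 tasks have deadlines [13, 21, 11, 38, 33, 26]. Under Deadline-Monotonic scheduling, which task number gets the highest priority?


Sort tasks by relative deadline (ascending):
  Task 3: deadline = 11
  Task 1: deadline = 13
  Task 2: deadline = 21
  Task 6: deadline = 26
  Task 5: deadline = 33
  Task 4: deadline = 38
Priority order (highest first): [3, 1, 2, 6, 5, 4]
Highest priority task = 3

3


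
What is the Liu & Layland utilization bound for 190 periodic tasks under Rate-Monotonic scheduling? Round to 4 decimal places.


Compute 2^(1/190) = 1.0036548056
Subtract 1: 1.0036548056 - 1 = 0.0036548056
Multiply by n: 190 * 0.0036548056 = 0.6944130640
Round to 4 dp: 0.6944

0.6944


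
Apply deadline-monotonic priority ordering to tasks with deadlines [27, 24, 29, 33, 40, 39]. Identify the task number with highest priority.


Sort tasks by relative deadline (ascending):
  Task 2: deadline = 24
  Task 1: deadline = 27
  Task 3: deadline = 29
  Task 4: deadline = 33
  Task 6: deadline = 39
  Task 5: deadline = 40
Priority order (highest first): [2, 1, 3, 4, 6, 5]
Highest priority task = 2

2


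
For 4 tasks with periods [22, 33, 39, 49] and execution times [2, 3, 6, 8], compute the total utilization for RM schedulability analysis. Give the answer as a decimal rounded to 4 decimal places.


Compute individual utilizations (exact fractions):
  Task 1: C/T = 2/22 = 1/11 (approx. 0.0909)
  Task 2: C/T = 3/33 = 1/11 (approx. 0.0909)
  Task 3: C/T = 6/39 = 2/13 (approx. 0.1538)
  Task 4: C/T = 8/49 (approx. 0.1633)
Total utilization U = 1/11 + 1/11 + 2/13 + 8/49 = 3496/7007
Rounded to 4 decimal places: U = 0.4989
RM (Liu & Layland) bound for 4 tasks = 0.756828; compare with U = 3496/7007 (approx. 0.498930)
U <= bound, so schedulable by RM sufficient condition.

0.4989


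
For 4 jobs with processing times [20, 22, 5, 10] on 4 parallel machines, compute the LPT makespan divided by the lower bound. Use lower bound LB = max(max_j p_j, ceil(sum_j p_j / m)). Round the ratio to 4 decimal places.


LPT order: [22, 20, 10, 5]
Machine loads after assignment: [22, 20, 10, 5]
LPT makespan = 22
Lower bound = max(max_job, ceil(total/4)) = max(22, 15) = 22
Ratio = 22 / 22 = 1.0

1.0


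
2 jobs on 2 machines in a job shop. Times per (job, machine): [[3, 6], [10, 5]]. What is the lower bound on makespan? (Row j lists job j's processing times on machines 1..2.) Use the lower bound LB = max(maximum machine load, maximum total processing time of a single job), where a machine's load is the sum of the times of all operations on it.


Machine loads:
  Machine 1: 3 + 10 = 13
  Machine 2: 6 + 5 = 11
Max machine load = 13
Job totals:
  Job 1: 9
  Job 2: 15
Max job total = 15
Lower bound = max(13, 15) = 15

15


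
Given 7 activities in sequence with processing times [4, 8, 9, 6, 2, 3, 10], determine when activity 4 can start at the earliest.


Activity 4 starts after activities 1 through 3 complete.
Predecessor durations: [4, 8, 9]
ES = 4 + 8 + 9 = 21

21


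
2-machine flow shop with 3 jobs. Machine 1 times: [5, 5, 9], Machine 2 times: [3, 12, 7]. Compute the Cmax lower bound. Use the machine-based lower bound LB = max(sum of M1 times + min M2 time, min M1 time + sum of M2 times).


LB1 = sum(M1 times) + min(M2 times) = 19 + 3 = 22
LB2 = min(M1 times) + sum(M2 times) = 5 + 22 = 27
Lower bound = max(LB1, LB2) = max(22, 27) = 27

27


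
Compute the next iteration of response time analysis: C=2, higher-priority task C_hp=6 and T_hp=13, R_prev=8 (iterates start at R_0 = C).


R_next = C + ceil(R_prev / T_hp) * C_hp
ceil(8 / 13) = ceil(0.6154) = 1
Interference = 1 * 6 = 6
R_next = 2 + 6 = 8
R_next = R_prev, so the iteration has converged (response time = 8).

8


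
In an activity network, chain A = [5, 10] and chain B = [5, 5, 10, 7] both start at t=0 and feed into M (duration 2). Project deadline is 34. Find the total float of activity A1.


Forward pass: ES(A1) = sum of predecessors on chain A = 0
EF = ES + duration = 0 + 5 = 5
Backward pass: LF(M) = deadline = 34; LS(M) = 34 - 2 = 32
LF(A1) = LS(M) - sum(successors on chain A) = 32 - 10 = 22
LS = LF - duration = 22 - 5 = 17
Total float = LS - ES = 17 - 0 = 17

17


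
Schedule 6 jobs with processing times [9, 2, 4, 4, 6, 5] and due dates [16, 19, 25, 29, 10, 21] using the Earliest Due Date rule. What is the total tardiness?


Sort by due date (EDD order): [(6, 10), (9, 16), (2, 19), (5, 21), (4, 25), (4, 29)]
Compute completion times and tardiness:
  Job 1: p=6, d=10, C=6, tardiness=max(0,6-10)=0
  Job 2: p=9, d=16, C=15, tardiness=max(0,15-16)=0
  Job 3: p=2, d=19, C=17, tardiness=max(0,17-19)=0
  Job 4: p=5, d=21, C=22, tardiness=max(0,22-21)=1
  Job 5: p=4, d=25, C=26, tardiness=max(0,26-25)=1
  Job 6: p=4, d=29, C=30, tardiness=max(0,30-29)=1
Total tardiness = 3

3


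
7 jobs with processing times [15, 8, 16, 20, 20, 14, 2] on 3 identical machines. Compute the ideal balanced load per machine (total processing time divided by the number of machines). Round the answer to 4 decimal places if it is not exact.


Total processing time = 15 + 8 + 16 + 20 + 20 + 14 + 2 = 95
Number of machines = 3
Ideal balanced load = 95 / 3 = 31.6667

31.6667


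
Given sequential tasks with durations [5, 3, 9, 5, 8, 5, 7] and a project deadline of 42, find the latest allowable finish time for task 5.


LF(activity 5) = deadline - sum of successor durations
Successors: activities 6 through 7 with durations [5, 7]
Sum of successor durations = 12
LF = 42 - 12 = 30

30


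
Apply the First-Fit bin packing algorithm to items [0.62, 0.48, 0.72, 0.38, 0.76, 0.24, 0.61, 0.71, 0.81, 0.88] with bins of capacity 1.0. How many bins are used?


Place items sequentially using First-Fit:
  Item 0.62 -> new Bin 1
  Item 0.48 -> new Bin 2
  Item 0.72 -> new Bin 3
  Item 0.38 -> Bin 1 (now 1.0)
  Item 0.76 -> new Bin 4
  Item 0.24 -> Bin 2 (now 0.72)
  Item 0.61 -> new Bin 5
  Item 0.71 -> new Bin 6
  Item 0.81 -> new Bin 7
  Item 0.88 -> new Bin 8
Total bins used = 8

8


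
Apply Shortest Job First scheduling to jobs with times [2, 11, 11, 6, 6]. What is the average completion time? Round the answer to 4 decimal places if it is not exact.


SJF order (ascending): [2, 6, 6, 11, 11]
Completion times:
  Job 1: burst=2, C=2
  Job 2: burst=6, C=8
  Job 3: burst=6, C=14
  Job 4: burst=11, C=25
  Job 5: burst=11, C=36
Average completion = 85/5 = 17.0

17.0


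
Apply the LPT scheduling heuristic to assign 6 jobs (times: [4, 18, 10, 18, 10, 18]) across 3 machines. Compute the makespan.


Sort jobs in decreasing order (LPT): [18, 18, 18, 10, 10, 4]
Assign each job to the least loaded machine:
  Machine 1: jobs [18, 10], load = 28
  Machine 2: jobs [18, 10], load = 28
  Machine 3: jobs [18, 4], load = 22
Makespan = max load = 28

28


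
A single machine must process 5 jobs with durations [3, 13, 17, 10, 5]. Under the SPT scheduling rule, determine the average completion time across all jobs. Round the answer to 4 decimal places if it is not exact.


Sort jobs by processing time (SPT order): [3, 5, 10, 13, 17]
Compute completion times sequentially:
  Job 1: processing = 3, completes at 3
  Job 2: processing = 5, completes at 8
  Job 3: processing = 10, completes at 18
  Job 4: processing = 13, completes at 31
  Job 5: processing = 17, completes at 48
Sum of completion times = 108
Average completion time = 108/5 = 21.6

21.6


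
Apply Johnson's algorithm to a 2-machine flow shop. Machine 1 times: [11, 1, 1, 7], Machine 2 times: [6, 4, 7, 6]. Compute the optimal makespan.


Apply Johnson's rule:
  Group 1 (a <= b): [(2, 1, 4), (3, 1, 7)]
  Group 2 (a > b): [(1, 11, 6), (4, 7, 6)]
Optimal job order: [2, 3, 1, 4]
Schedule:
  Job 2: M1 done at 1, M2 done at 5
  Job 3: M1 done at 2, M2 done at 12
  Job 1: M1 done at 13, M2 done at 19
  Job 4: M1 done at 20, M2 done at 26
Makespan = 26

26


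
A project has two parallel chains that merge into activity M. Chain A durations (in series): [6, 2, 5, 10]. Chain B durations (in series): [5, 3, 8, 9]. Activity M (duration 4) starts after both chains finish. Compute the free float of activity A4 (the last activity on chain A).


ES(A4) = sum of predecessors on chain A = 13
EF(A4) = ES + duration = 13 + 10 = 23
Successor of A4 is M. ES(M) = max(sum(A), sum(B)) = max(23, 25) = 25
Free float = ES(successor) - EF(current) = 25 - 23 = 2

2


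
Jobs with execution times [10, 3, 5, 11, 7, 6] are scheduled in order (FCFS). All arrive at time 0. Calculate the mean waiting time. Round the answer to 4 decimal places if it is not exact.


FCFS order (as given): [10, 3, 5, 11, 7, 6]
Waiting times:
  Job 1: wait = 0
  Job 2: wait = 10
  Job 3: wait = 13
  Job 4: wait = 18
  Job 5: wait = 29
  Job 6: wait = 36
Sum of waiting times = 106
Average waiting time = 106/6 = 17.6667

17.6667


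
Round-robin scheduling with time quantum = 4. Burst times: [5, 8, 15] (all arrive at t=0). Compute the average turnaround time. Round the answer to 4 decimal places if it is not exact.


Time quantum = 4
Execution trace:
  J1 runs 4 units, time = 4
  J2 runs 4 units, time = 8
  J3 runs 4 units, time = 12
  J1 runs 1 units, time = 13
  J2 runs 4 units, time = 17
  J3 runs 4 units, time = 21
  J3 runs 4 units, time = 25
  J3 runs 3 units, time = 28
Finish times: [13, 17, 28]
Average turnaround = 58/3 = 19.3333

19.3333


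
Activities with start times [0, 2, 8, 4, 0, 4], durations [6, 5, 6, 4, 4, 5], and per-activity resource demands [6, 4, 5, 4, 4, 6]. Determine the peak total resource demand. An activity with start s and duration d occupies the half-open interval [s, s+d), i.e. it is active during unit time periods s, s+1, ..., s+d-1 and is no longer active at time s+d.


Each activity i is active on [start_i, start_i + duration_i).
Compute total resource usage per time slot:
  t=0: active resources = [6, 4], total = 10
  t=1: active resources = [6, 4], total = 10
  t=2: active resources = [6, 4, 4], total = 14
  t=3: active resources = [6, 4, 4], total = 14
  t=4: active resources = [6, 4, 4, 6], total = 20
  t=5: active resources = [6, 4, 4, 6], total = 20
  t=6: active resources = [4, 4, 6], total = 14
  t=7: active resources = [4, 6], total = 10
  t=8: active resources = [5, 6], total = 11
  t=9: active resources = [5], total = 5
  t=10: active resources = [5], total = 5
  t=11: active resources = [5], total = 5
  t=12: active resources = [5], total = 5
  t=13: active resources = [5], total = 5
Peak resource demand = 20

20


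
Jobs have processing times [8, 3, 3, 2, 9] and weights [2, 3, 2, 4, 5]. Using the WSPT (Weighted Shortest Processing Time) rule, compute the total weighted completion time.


Compute p/w ratios and sort ascending (WSPT): [(2, 4), (3, 3), (3, 2), (9, 5), (8, 2)]
Compute weighted completion times:
  Job (p=2,w=4): C=2, w*C=4*2=8
  Job (p=3,w=3): C=5, w*C=3*5=15
  Job (p=3,w=2): C=8, w*C=2*8=16
  Job (p=9,w=5): C=17, w*C=5*17=85
  Job (p=8,w=2): C=25, w*C=2*25=50
Total weighted completion time = 174

174


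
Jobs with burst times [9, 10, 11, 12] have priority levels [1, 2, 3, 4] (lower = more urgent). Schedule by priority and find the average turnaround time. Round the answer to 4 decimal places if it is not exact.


Sort by priority (ascending = highest first):
Order: [(1, 9), (2, 10), (3, 11), (4, 12)]
Completion times:
  Priority 1, burst=9, C=9
  Priority 2, burst=10, C=19
  Priority 3, burst=11, C=30
  Priority 4, burst=12, C=42
Average turnaround = 100/4 = 25.0

25.0


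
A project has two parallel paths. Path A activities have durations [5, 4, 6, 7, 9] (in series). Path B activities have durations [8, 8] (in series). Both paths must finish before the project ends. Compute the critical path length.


Path A total = 5 + 4 + 6 + 7 + 9 = 31
Path B total = 8 + 8 = 16
Critical path = longest path = max(31, 16) = 31

31


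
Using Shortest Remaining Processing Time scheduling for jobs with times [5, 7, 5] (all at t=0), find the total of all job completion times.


Since all jobs arrive at t=0, SRPT equals SPT ordering.
SPT order: [5, 5, 7]
Completion times:
  Job 1: p=5, C=5
  Job 2: p=5, C=10
  Job 3: p=7, C=17
Total completion time = 5 + 10 + 17 = 32

32


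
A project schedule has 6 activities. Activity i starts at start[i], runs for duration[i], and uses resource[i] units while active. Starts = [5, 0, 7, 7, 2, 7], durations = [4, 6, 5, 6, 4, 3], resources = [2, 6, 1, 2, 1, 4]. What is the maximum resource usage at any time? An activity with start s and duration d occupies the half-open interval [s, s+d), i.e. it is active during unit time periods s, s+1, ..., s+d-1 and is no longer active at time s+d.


Each activity i is active on [start_i, start_i + duration_i).
Compute total resource usage per time slot:
  t=0: active resources = [6], total = 6
  t=1: active resources = [6], total = 6
  t=2: active resources = [6, 1], total = 7
  t=3: active resources = [6, 1], total = 7
  t=4: active resources = [6, 1], total = 7
  t=5: active resources = [2, 6, 1], total = 9
  t=6: active resources = [2], total = 2
  t=7: active resources = [2, 1, 2, 4], total = 9
  t=8: active resources = [2, 1, 2, 4], total = 9
  t=9: active resources = [1, 2, 4], total = 7
  t=10: active resources = [1, 2], total = 3
  t=11: active resources = [1, 2], total = 3
  t=12: active resources = [2], total = 2
Peak resource demand = 9

9


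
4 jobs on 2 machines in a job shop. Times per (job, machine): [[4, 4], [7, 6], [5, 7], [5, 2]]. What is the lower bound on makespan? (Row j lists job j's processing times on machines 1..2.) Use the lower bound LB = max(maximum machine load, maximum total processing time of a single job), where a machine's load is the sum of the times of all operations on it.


Machine loads:
  Machine 1: 4 + 7 + 5 + 5 = 21
  Machine 2: 4 + 6 + 7 + 2 = 19
Max machine load = 21
Job totals:
  Job 1: 8
  Job 2: 13
  Job 3: 12
  Job 4: 7
Max job total = 13
Lower bound = max(21, 13) = 21

21


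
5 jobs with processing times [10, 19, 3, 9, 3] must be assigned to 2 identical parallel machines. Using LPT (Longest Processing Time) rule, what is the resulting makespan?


Sort jobs in decreasing order (LPT): [19, 10, 9, 3, 3]
Assign each job to the least loaded machine:
  Machine 1: jobs [19, 3], load = 22
  Machine 2: jobs [10, 9, 3], load = 22
Makespan = max load = 22

22


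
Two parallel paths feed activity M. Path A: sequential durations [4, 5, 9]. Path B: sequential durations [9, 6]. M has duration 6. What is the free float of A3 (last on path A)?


ES(A3) = sum of predecessors on chain A = 9
EF(A3) = ES + duration = 9 + 9 = 18
Successor of A3 is M. ES(M) = max(sum(A), sum(B)) = max(18, 15) = 18
Free float = ES(successor) - EF(current) = 18 - 18 = 0

0


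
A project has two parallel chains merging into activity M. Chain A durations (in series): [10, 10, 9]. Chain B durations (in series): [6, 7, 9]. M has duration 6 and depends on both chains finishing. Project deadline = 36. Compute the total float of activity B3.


Forward pass: ES(B3) = sum of predecessors on chain B = 13
EF = ES + duration = 13 + 9 = 22
Backward pass: LF(M) = deadline = 36; LS(M) = 36 - 6 = 30
LF(B3) = LS(M) - sum(successors on chain B) = 30 - 0 = 30
LS = LF - duration = 30 - 9 = 21
Total float = LS - ES = 21 - 13 = 8

8


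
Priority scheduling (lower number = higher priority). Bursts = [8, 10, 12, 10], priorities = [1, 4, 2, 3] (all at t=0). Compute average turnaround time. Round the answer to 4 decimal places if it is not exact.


Sort by priority (ascending = highest first):
Order: [(1, 8), (2, 12), (3, 10), (4, 10)]
Completion times:
  Priority 1, burst=8, C=8
  Priority 2, burst=12, C=20
  Priority 3, burst=10, C=30
  Priority 4, burst=10, C=40
Average turnaround = 98/4 = 24.5

24.5


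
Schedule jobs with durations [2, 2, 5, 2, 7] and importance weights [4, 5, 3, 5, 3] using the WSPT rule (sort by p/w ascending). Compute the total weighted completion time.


Compute p/w ratios and sort ascending (WSPT): [(2, 5), (2, 5), (2, 4), (5, 3), (7, 3)]
Compute weighted completion times:
  Job (p=2,w=5): C=2, w*C=5*2=10
  Job (p=2,w=5): C=4, w*C=5*4=20
  Job (p=2,w=4): C=6, w*C=4*6=24
  Job (p=5,w=3): C=11, w*C=3*11=33
  Job (p=7,w=3): C=18, w*C=3*18=54
Total weighted completion time = 141

141


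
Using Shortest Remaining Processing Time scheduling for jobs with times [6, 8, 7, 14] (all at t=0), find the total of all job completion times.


Since all jobs arrive at t=0, SRPT equals SPT ordering.
SPT order: [6, 7, 8, 14]
Completion times:
  Job 1: p=6, C=6
  Job 2: p=7, C=13
  Job 3: p=8, C=21
  Job 4: p=14, C=35
Total completion time = 6 + 13 + 21 + 35 = 75

75


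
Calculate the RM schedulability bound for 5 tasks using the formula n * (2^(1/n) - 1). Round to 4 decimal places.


Compute 2^(1/5) = 1.1486983550
Subtract 1: 1.1486983550 - 1 = 0.1486983550
Multiply by n: 5 * 0.1486983550 = 0.7434917750
Round to 4 dp: 0.7435

0.7435


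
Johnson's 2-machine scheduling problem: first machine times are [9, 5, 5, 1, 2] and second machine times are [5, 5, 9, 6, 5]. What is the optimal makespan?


Apply Johnson's rule:
  Group 1 (a <= b): [(4, 1, 6), (5, 2, 5), (2, 5, 5), (3, 5, 9)]
  Group 2 (a > b): [(1, 9, 5)]
Optimal job order: [4, 5, 2, 3, 1]
Schedule:
  Job 4: M1 done at 1, M2 done at 7
  Job 5: M1 done at 3, M2 done at 12
  Job 2: M1 done at 8, M2 done at 17
  Job 3: M1 done at 13, M2 done at 26
  Job 1: M1 done at 22, M2 done at 31
Makespan = 31

31


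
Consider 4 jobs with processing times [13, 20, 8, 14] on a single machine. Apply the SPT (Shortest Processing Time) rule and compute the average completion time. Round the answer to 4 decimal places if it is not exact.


Sort jobs by processing time (SPT order): [8, 13, 14, 20]
Compute completion times sequentially:
  Job 1: processing = 8, completes at 8
  Job 2: processing = 13, completes at 21
  Job 3: processing = 14, completes at 35
  Job 4: processing = 20, completes at 55
Sum of completion times = 119
Average completion time = 119/4 = 29.75

29.75


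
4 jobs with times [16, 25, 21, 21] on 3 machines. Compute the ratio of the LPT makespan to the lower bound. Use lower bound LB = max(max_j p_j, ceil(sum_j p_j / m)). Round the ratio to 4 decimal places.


LPT order: [25, 21, 21, 16]
Machine loads after assignment: [25, 37, 21]
LPT makespan = 37
Lower bound = max(max_job, ceil(total/3)) = max(25, 28) = 28
Ratio = 37 / 28 = 1.3214

1.3214


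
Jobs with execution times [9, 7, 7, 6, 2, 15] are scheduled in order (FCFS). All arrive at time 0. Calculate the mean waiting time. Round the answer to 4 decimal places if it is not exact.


FCFS order (as given): [9, 7, 7, 6, 2, 15]
Waiting times:
  Job 1: wait = 0
  Job 2: wait = 9
  Job 3: wait = 16
  Job 4: wait = 23
  Job 5: wait = 29
  Job 6: wait = 31
Sum of waiting times = 108
Average waiting time = 108/6 = 18.0

18.0


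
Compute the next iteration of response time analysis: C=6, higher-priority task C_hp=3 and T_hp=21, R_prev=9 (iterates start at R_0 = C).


R_next = C + ceil(R_prev / T_hp) * C_hp
ceil(9 / 21) = ceil(0.4286) = 1
Interference = 1 * 3 = 3
R_next = 6 + 3 = 9
R_next = R_prev, so the iteration has converged (response time = 9).

9


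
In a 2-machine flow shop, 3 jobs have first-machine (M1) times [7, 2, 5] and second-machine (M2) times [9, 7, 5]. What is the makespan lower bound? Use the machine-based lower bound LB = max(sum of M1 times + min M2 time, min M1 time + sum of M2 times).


LB1 = sum(M1 times) + min(M2 times) = 14 + 5 = 19
LB2 = min(M1 times) + sum(M2 times) = 2 + 21 = 23
Lower bound = max(LB1, LB2) = max(19, 23) = 23

23


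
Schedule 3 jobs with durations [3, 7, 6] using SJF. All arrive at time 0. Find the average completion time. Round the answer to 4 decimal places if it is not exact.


SJF order (ascending): [3, 6, 7]
Completion times:
  Job 1: burst=3, C=3
  Job 2: burst=6, C=9
  Job 3: burst=7, C=16
Average completion = 28/3 = 9.3333

9.3333


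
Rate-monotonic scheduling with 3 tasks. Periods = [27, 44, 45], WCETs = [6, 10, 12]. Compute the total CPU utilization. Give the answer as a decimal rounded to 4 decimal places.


Compute individual utilizations (exact fractions):
  Task 1: C/T = 6/27 = 2/9 (approx. 0.2222)
  Task 2: C/T = 10/44 = 5/22 (approx. 0.2273)
  Task 3: C/T = 12/45 = 4/15 (approx. 0.2667)
Total utilization U = 2/9 + 5/22 + 4/15 = 709/990
Rounded to 4 decimal places: U = 0.7162
RM (Liu & Layland) bound for 3 tasks = 0.779763; compare with U = 709/990 (approx. 0.716162)
U <= bound, so schedulable by RM sufficient condition.

0.7162


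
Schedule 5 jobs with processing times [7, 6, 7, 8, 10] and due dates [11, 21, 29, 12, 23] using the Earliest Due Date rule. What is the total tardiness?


Sort by due date (EDD order): [(7, 11), (8, 12), (6, 21), (10, 23), (7, 29)]
Compute completion times and tardiness:
  Job 1: p=7, d=11, C=7, tardiness=max(0,7-11)=0
  Job 2: p=8, d=12, C=15, tardiness=max(0,15-12)=3
  Job 3: p=6, d=21, C=21, tardiness=max(0,21-21)=0
  Job 4: p=10, d=23, C=31, tardiness=max(0,31-23)=8
  Job 5: p=7, d=29, C=38, tardiness=max(0,38-29)=9
Total tardiness = 20

20


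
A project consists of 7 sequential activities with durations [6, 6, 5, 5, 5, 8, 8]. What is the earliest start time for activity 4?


Activity 4 starts after activities 1 through 3 complete.
Predecessor durations: [6, 6, 5]
ES = 6 + 6 + 5 = 17

17


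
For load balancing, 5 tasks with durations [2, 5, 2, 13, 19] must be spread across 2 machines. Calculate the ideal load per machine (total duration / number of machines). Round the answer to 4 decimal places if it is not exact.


Total processing time = 2 + 5 + 2 + 13 + 19 = 41
Number of machines = 2
Ideal balanced load = 41 / 2 = 20.5

20.5


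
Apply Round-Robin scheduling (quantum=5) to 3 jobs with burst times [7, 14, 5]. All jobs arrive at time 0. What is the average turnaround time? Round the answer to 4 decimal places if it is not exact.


Time quantum = 5
Execution trace:
  J1 runs 5 units, time = 5
  J2 runs 5 units, time = 10
  J3 runs 5 units, time = 15
  J1 runs 2 units, time = 17
  J2 runs 5 units, time = 22
  J2 runs 4 units, time = 26
Finish times: [17, 26, 15]
Average turnaround = 58/3 = 19.3333

19.3333


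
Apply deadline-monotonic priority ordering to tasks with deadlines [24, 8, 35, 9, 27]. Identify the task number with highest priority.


Sort tasks by relative deadline (ascending):
  Task 2: deadline = 8
  Task 4: deadline = 9
  Task 1: deadline = 24
  Task 5: deadline = 27
  Task 3: deadline = 35
Priority order (highest first): [2, 4, 1, 5, 3]
Highest priority task = 2

2


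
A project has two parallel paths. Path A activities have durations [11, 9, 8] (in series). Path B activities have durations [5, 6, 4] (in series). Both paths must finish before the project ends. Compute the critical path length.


Path A total = 11 + 9 + 8 = 28
Path B total = 5 + 6 + 4 = 15
Critical path = longest path = max(28, 15) = 28

28


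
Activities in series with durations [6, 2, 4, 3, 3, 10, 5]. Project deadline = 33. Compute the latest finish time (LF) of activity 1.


LF(activity 1) = deadline - sum of successor durations
Successors: activities 2 through 7 with durations [2, 4, 3, 3, 10, 5]
Sum of successor durations = 27
LF = 33 - 27 = 6

6


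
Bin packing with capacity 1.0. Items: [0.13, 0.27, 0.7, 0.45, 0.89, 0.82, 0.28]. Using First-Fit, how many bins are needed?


Place items sequentially using First-Fit:
  Item 0.13 -> new Bin 1
  Item 0.27 -> Bin 1 (now 0.4)
  Item 0.7 -> new Bin 2
  Item 0.45 -> Bin 1 (now 0.85)
  Item 0.89 -> new Bin 3
  Item 0.82 -> new Bin 4
  Item 0.28 -> Bin 2 (now 0.98)
Total bins used = 4

4


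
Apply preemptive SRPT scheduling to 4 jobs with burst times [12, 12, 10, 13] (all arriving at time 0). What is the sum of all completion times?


Since all jobs arrive at t=0, SRPT equals SPT ordering.
SPT order: [10, 12, 12, 13]
Completion times:
  Job 1: p=10, C=10
  Job 2: p=12, C=22
  Job 3: p=12, C=34
  Job 4: p=13, C=47
Total completion time = 10 + 22 + 34 + 47 = 113

113


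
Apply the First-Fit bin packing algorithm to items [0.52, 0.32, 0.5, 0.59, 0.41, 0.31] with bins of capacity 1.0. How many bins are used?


Place items sequentially using First-Fit:
  Item 0.52 -> new Bin 1
  Item 0.32 -> Bin 1 (now 0.84)
  Item 0.5 -> new Bin 2
  Item 0.59 -> new Bin 3
  Item 0.41 -> Bin 2 (now 0.91)
  Item 0.31 -> Bin 3 (now 0.9)
Total bins used = 3

3


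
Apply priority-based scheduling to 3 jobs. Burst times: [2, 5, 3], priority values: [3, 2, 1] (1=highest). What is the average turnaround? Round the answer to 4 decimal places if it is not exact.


Sort by priority (ascending = highest first):
Order: [(1, 3), (2, 5), (3, 2)]
Completion times:
  Priority 1, burst=3, C=3
  Priority 2, burst=5, C=8
  Priority 3, burst=2, C=10
Average turnaround = 21/3 = 7.0

7.0


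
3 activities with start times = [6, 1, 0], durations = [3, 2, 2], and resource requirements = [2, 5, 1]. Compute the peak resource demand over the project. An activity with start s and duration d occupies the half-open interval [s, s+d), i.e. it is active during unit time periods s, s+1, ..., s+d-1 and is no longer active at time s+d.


Each activity i is active on [start_i, start_i + duration_i).
Compute total resource usage per time slot:
  t=0: active resources = [1], total = 1
  t=1: active resources = [5, 1], total = 6
  t=2: active resources = [5], total = 5
  t=3: active resources = [], total = 0
  t=4: active resources = [], total = 0
  t=5: active resources = [], total = 0
  t=6: active resources = [2], total = 2
  t=7: active resources = [2], total = 2
  t=8: active resources = [2], total = 2
Peak resource demand = 6

6


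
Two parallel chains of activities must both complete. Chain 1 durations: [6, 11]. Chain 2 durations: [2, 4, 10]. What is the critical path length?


Path A total = 6 + 11 = 17
Path B total = 2 + 4 + 10 = 16
Critical path = longest path = max(17, 16) = 17

17


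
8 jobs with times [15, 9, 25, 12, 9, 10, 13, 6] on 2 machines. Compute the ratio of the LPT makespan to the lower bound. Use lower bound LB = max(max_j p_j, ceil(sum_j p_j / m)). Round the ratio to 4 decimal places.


LPT order: [25, 15, 13, 12, 10, 9, 9, 6]
Machine loads after assignment: [52, 47]
LPT makespan = 52
Lower bound = max(max_job, ceil(total/2)) = max(25, 50) = 50
Ratio = 52 / 50 = 1.04

1.04


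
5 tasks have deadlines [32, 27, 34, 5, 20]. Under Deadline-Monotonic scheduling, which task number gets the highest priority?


Sort tasks by relative deadline (ascending):
  Task 4: deadline = 5
  Task 5: deadline = 20
  Task 2: deadline = 27
  Task 1: deadline = 32
  Task 3: deadline = 34
Priority order (highest first): [4, 5, 2, 1, 3]
Highest priority task = 4

4


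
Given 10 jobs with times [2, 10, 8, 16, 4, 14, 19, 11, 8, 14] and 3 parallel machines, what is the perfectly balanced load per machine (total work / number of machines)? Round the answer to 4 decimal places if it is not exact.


Total processing time = 2 + 10 + 8 + 16 + 4 + 14 + 19 + 11 + 8 + 14 = 106
Number of machines = 3
Ideal balanced load = 106 / 3 = 35.3333

35.3333


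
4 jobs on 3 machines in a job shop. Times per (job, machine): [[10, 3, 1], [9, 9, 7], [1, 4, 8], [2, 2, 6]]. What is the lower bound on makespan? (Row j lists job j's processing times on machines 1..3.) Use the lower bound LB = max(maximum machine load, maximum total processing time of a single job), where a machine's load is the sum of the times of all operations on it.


Machine loads:
  Machine 1: 10 + 9 + 1 + 2 = 22
  Machine 2: 3 + 9 + 4 + 2 = 18
  Machine 3: 1 + 7 + 8 + 6 = 22
Max machine load = 22
Job totals:
  Job 1: 14
  Job 2: 25
  Job 3: 13
  Job 4: 10
Max job total = 25
Lower bound = max(22, 25) = 25

25


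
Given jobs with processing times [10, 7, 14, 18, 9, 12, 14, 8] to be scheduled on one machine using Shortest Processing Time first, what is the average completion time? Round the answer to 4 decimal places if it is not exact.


Sort jobs by processing time (SPT order): [7, 8, 9, 10, 12, 14, 14, 18]
Compute completion times sequentially:
  Job 1: processing = 7, completes at 7
  Job 2: processing = 8, completes at 15
  Job 3: processing = 9, completes at 24
  Job 4: processing = 10, completes at 34
  Job 5: processing = 12, completes at 46
  Job 6: processing = 14, completes at 60
  Job 7: processing = 14, completes at 74
  Job 8: processing = 18, completes at 92
Sum of completion times = 352
Average completion time = 352/8 = 44.0

44.0


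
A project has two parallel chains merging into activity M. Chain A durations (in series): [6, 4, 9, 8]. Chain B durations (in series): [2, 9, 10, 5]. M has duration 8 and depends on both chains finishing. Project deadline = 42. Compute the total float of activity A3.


Forward pass: ES(A3) = sum of predecessors on chain A = 10
EF = ES + duration = 10 + 9 = 19
Backward pass: LF(M) = deadline = 42; LS(M) = 42 - 8 = 34
LF(A3) = LS(M) - sum(successors on chain A) = 34 - 8 = 26
LS = LF - duration = 26 - 9 = 17
Total float = LS - ES = 17 - 10 = 7

7


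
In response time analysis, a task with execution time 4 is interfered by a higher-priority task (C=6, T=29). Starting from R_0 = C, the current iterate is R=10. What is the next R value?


R_next = C + ceil(R_prev / T_hp) * C_hp
ceil(10 / 29) = ceil(0.3448) = 1
Interference = 1 * 6 = 6
R_next = 4 + 6 = 10
R_next = R_prev, so the iteration has converged (response time = 10).

10


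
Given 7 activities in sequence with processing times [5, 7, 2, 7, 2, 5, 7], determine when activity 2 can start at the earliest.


Activity 2 starts after activities 1 through 1 complete.
Predecessor durations: [5]
ES = 5 = 5

5


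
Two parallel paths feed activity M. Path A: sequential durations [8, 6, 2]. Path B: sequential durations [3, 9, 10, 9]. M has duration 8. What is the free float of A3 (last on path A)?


ES(A3) = sum of predecessors on chain A = 14
EF(A3) = ES + duration = 14 + 2 = 16
Successor of A3 is M. ES(M) = max(sum(A), sum(B)) = max(16, 31) = 31
Free float = ES(successor) - EF(current) = 31 - 16 = 15

15


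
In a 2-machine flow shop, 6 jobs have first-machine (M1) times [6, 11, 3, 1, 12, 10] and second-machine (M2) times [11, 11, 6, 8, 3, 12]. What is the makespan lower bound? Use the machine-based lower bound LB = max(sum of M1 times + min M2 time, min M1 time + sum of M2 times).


LB1 = sum(M1 times) + min(M2 times) = 43 + 3 = 46
LB2 = min(M1 times) + sum(M2 times) = 1 + 51 = 52
Lower bound = max(LB1, LB2) = max(46, 52) = 52

52


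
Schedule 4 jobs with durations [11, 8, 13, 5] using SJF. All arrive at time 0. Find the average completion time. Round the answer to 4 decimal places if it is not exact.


SJF order (ascending): [5, 8, 11, 13]
Completion times:
  Job 1: burst=5, C=5
  Job 2: burst=8, C=13
  Job 3: burst=11, C=24
  Job 4: burst=13, C=37
Average completion = 79/4 = 19.75

19.75


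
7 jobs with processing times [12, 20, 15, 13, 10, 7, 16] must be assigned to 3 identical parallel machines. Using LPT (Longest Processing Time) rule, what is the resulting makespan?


Sort jobs in decreasing order (LPT): [20, 16, 15, 13, 12, 10, 7]
Assign each job to the least loaded machine:
  Machine 1: jobs [20, 10], load = 30
  Machine 2: jobs [16, 12, 7], load = 35
  Machine 3: jobs [15, 13], load = 28
Makespan = max load = 35

35


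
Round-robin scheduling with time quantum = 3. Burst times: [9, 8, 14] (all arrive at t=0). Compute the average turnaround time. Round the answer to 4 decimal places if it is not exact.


Time quantum = 3
Execution trace:
  J1 runs 3 units, time = 3
  J2 runs 3 units, time = 6
  J3 runs 3 units, time = 9
  J1 runs 3 units, time = 12
  J2 runs 3 units, time = 15
  J3 runs 3 units, time = 18
  J1 runs 3 units, time = 21
  J2 runs 2 units, time = 23
  J3 runs 3 units, time = 26
  J3 runs 3 units, time = 29
  J3 runs 2 units, time = 31
Finish times: [21, 23, 31]
Average turnaround = 75/3 = 25.0

25.0


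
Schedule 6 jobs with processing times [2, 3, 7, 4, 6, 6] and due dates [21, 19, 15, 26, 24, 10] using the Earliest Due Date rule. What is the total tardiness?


Sort by due date (EDD order): [(6, 10), (7, 15), (3, 19), (2, 21), (6, 24), (4, 26)]
Compute completion times and tardiness:
  Job 1: p=6, d=10, C=6, tardiness=max(0,6-10)=0
  Job 2: p=7, d=15, C=13, tardiness=max(0,13-15)=0
  Job 3: p=3, d=19, C=16, tardiness=max(0,16-19)=0
  Job 4: p=2, d=21, C=18, tardiness=max(0,18-21)=0
  Job 5: p=6, d=24, C=24, tardiness=max(0,24-24)=0
  Job 6: p=4, d=26, C=28, tardiness=max(0,28-26)=2
Total tardiness = 2

2


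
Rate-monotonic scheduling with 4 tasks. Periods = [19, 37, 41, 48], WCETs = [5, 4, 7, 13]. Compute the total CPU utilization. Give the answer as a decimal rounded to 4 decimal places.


Compute individual utilizations (exact fractions):
  Task 1: C/T = 5/19 (approx. 0.2632)
  Task 2: C/T = 4/37 (approx. 0.1081)
  Task 3: C/T = 7/41 (approx. 0.1707)
  Task 4: C/T = 13/48 (approx. 0.2708)
Total utilization U = 5/19 + 4/37 + 7/41 + 13/48 = 1124555/1383504
Rounded to 4 decimal places: U = 0.8128
RM (Liu & Layland) bound for 4 tasks = 0.756828; compare with U = 1124555/1383504 (approx. 0.812831)
bound < U <= 1, so the RM sufficient condition is not met (inconclusive; an exact test such as response-time analysis is needed).

0.8128


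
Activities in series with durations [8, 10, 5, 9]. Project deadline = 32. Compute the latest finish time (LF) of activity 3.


LF(activity 3) = deadline - sum of successor durations
Successors: activities 4 through 4 with durations [9]
Sum of successor durations = 9
LF = 32 - 9 = 23

23


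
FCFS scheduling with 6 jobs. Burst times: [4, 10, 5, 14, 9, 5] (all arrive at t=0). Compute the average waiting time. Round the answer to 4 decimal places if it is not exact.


FCFS order (as given): [4, 10, 5, 14, 9, 5]
Waiting times:
  Job 1: wait = 0
  Job 2: wait = 4
  Job 3: wait = 14
  Job 4: wait = 19
  Job 5: wait = 33
  Job 6: wait = 42
Sum of waiting times = 112
Average waiting time = 112/6 = 18.6667

18.6667


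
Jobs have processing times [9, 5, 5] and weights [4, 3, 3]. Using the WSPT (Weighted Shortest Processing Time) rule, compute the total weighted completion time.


Compute p/w ratios and sort ascending (WSPT): [(5, 3), (5, 3), (9, 4)]
Compute weighted completion times:
  Job (p=5,w=3): C=5, w*C=3*5=15
  Job (p=5,w=3): C=10, w*C=3*10=30
  Job (p=9,w=4): C=19, w*C=4*19=76
Total weighted completion time = 121

121


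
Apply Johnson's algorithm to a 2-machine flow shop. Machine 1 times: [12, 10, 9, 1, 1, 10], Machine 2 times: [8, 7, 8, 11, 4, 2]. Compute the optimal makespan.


Apply Johnson's rule:
  Group 1 (a <= b): [(4, 1, 11), (5, 1, 4)]
  Group 2 (a > b): [(1, 12, 8), (3, 9, 8), (2, 10, 7), (6, 10, 2)]
Optimal job order: [4, 5, 1, 3, 2, 6]
Schedule:
  Job 4: M1 done at 1, M2 done at 12
  Job 5: M1 done at 2, M2 done at 16
  Job 1: M1 done at 14, M2 done at 24
  Job 3: M1 done at 23, M2 done at 32
  Job 2: M1 done at 33, M2 done at 40
  Job 6: M1 done at 43, M2 done at 45
Makespan = 45

45


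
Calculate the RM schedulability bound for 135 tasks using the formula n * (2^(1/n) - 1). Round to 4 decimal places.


Compute 2^(1/135) = 1.0051476273
Subtract 1: 1.0051476273 - 1 = 0.0051476273
Multiply by n: 135 * 0.0051476273 = 0.6949296855
Round to 4 dp: 0.6949

0.6949


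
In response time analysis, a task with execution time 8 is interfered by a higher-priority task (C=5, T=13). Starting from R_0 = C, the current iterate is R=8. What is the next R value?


R_next = C + ceil(R_prev / T_hp) * C_hp
ceil(8 / 13) = ceil(0.6154) = 1
Interference = 1 * 5 = 5
R_next = 8 + 5 = 13

13


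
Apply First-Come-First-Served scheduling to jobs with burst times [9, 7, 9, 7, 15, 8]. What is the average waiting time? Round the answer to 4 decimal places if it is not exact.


FCFS order (as given): [9, 7, 9, 7, 15, 8]
Waiting times:
  Job 1: wait = 0
  Job 2: wait = 9
  Job 3: wait = 16
  Job 4: wait = 25
  Job 5: wait = 32
  Job 6: wait = 47
Sum of waiting times = 129
Average waiting time = 129/6 = 21.5

21.5


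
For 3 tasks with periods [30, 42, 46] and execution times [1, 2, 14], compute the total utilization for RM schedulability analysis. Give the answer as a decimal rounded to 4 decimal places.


Compute individual utilizations (exact fractions):
  Task 1: C/T = 1/30 (approx. 0.0333)
  Task 2: C/T = 2/42 = 1/21 (approx. 0.0476)
  Task 3: C/T = 14/46 = 7/23 (approx. 0.3043)
Total utilization U = 1/30 + 1/21 + 7/23 = 1861/4830
Rounded to 4 decimal places: U = 0.3853
RM (Liu & Layland) bound for 3 tasks = 0.779763; compare with U = 1861/4830 (approx. 0.385300)
U <= bound, so schedulable by RM sufficient condition.

0.3853


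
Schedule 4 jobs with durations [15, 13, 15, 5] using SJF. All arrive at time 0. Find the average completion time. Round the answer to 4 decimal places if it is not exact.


SJF order (ascending): [5, 13, 15, 15]
Completion times:
  Job 1: burst=5, C=5
  Job 2: burst=13, C=18
  Job 3: burst=15, C=33
  Job 4: burst=15, C=48
Average completion = 104/4 = 26.0

26.0
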